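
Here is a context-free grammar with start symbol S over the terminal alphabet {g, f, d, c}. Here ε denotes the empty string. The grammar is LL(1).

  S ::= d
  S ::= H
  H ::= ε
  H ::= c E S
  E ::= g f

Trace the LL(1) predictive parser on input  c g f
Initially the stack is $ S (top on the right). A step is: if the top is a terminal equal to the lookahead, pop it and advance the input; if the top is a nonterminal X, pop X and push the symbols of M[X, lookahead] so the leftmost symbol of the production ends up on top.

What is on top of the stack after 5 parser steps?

f

     Stack    Input    Action
  1  $ S      c g f $  expand S ::= H
  2  $ H      c g f $  expand H ::= c E S
  3  $ S E c  c g f $  match c
  4  $ S E    g f $    expand E ::= g f
  5  $ S f g  g f $    match g
Stack after step 5: $ S f (top = f).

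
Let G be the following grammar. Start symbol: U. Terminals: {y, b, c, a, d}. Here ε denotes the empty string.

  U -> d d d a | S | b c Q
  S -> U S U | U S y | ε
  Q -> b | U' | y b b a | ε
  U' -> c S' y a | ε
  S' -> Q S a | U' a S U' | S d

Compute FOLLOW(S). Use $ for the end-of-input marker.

{$, a, b, c, d, y}

FIRST(U') = {ε, c}
FIRST(Q) = {ε, b, c, y}  (via U')
FIRST(U) = {ε, b, d, y}  (via S)
FIRST(S) = {ε, b, d, y}  (via U S U, U S y)
FIRST(S') = {a, b, c, d, y}  (via Q S a, U' a S U', S d)
FOLLOW(U) includes $ since U is the start symbol.
FOLLOW(S'): in U'->c S' y a, S' is followed by y a with FIRST {y}. Thus FOLLOW(S') = {y}.
FOLLOW(U): in S->U S U (occurrence 1), U is followed by S U with FIRST {ε, b, d, y}; in S->U S U (occurrence 1), the suffix after U is nullable, so FOLLOW(U) ⊇ FOLLOW(S) = {$, a, b, c, d, y}; in S->U S U (occurrence 2), the suffix after U is empty, so FOLLOW(U) ⊇ FOLLOW(S) = {$, a, b, c, d, y}; in S->U S y, U is followed by S y with FIRST {b, d, y}. Thus FOLLOW(U) = {$, a, b, c, d, y}.
FOLLOW(S): in U->S, the suffix after S is empty, so FOLLOW(S) ⊇ FOLLOW(U) = {$, a, b, c, d, y}; in S->U S U, S is followed by U with FIRST {ε, b, d, y}; in S->U S U, the suffix after S is nullable (adds nothing new); in S->U S y, S is followed by y with FIRST {y}; in S'->Q S a, S is followed by a with FIRST {a}; in S'->U' a S U', S is followed by U' with FIRST {ε, c}; in S'->U' a S U', the suffix after S is nullable, so FOLLOW(S) ⊇ FOLLOW(S') = {y}; in S'->S d, S is followed by d with FIRST {d}. Thus FOLLOW(S) = {$, a, b, c, d, y}.
FOLLOW(Q): in U->b c Q, the suffix after Q is empty, so FOLLOW(Q) ⊇ FOLLOW(U) = {$, a, b, c, d, y}; in S'->Q S a, Q is followed by S a with FIRST {a, b, d, y}. Thus FOLLOW(Q) = {$, a, b, c, d, y}.
FOLLOW(U'): in Q->U', the suffix after U' is empty, so FOLLOW(U') ⊇ FOLLOW(Q) = {$, a, b, c, d, y}; in S'->U' a S U' (occurrence 1), U' is followed by a S U' with FIRST {a}; in S'->U' a S U' (occurrence 2), the suffix after U' is empty, so FOLLOW(U') ⊇ FOLLOW(S') = {y}. Thus FOLLOW(U') = {$, a, b, c, d, y}.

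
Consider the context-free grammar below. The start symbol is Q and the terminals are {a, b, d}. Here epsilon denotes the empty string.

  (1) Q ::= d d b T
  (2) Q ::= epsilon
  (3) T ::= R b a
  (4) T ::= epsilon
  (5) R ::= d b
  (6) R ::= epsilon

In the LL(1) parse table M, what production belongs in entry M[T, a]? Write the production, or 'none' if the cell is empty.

none

FIRST(Q) = {epsilon, d}
FIRST(R) = {epsilon, d}
FIRST(T) = {epsilon, b, d}  (via R b a)
FOLLOW(Q) includes $ since Q is the start symbol.
FOLLOW(Q): Q appears on no right-hand side. Thus FOLLOW(Q) = {$}.
FOLLOW(T): in Q::=d d b T, the suffix after T is empty, so FOLLOW(T) ⊇ FOLLOW(Q) = {$}. Thus FOLLOW(T) = {$}.
For T ::= R b a: FIRST(R b a) = {b, d}, so it goes in M[T, t] for t ∈ {b, d}.
For T ::= epsilon: FIRST(epsilon) = {epsilon}, so it goes in M[T, t] for t ∈ {}; since epsilon ∈ FIRST, also for every t ∈ FOLLOW(T) = {$}.
None of these place a production in M[T, a].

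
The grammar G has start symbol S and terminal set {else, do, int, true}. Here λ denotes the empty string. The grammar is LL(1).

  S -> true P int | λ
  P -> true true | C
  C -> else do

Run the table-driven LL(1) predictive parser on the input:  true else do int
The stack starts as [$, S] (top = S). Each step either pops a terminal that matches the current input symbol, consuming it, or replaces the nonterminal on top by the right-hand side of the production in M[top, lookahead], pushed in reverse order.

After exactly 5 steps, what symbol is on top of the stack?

step 1: stack=$ S  input=true else do int $  — expand S -> true P int
step 2: stack=$ int P true  input=true else do int $  — match true
step 3: stack=$ int P  input=else do int $  — expand P -> C
step 4: stack=$ int C  input=else do int $  — expand C -> else do
step 5: stack=$ int do else  input=else do int $  — match else
Stack after step 5: $ int do (top = do).

do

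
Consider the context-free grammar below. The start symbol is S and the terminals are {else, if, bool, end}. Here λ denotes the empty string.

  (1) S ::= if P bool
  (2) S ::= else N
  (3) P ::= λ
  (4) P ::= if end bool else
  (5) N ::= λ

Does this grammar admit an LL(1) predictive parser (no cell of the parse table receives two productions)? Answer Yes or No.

Yes

FIRST(S) = {else, if}
FIRST(P) = {λ, if}
FIRST(N) = {λ}
FOLLOW(S) = {$}
FOLLOW(P) = {bool}
FOLLOW(N) = {$}
Each cell of M receives at most one production.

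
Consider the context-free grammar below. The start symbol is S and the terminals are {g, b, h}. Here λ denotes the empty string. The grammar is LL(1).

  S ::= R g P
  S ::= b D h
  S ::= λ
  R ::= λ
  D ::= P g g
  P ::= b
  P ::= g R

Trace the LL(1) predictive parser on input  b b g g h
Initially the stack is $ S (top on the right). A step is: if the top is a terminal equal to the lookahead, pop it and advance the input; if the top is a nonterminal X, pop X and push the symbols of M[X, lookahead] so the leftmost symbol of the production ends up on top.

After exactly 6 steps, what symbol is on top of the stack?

g

step 1: stack=$ S  input=b b g g h $  — expand S ::= b D h
step 2: stack=$ h D b  input=b b g g h $  — match b
step 3: stack=$ h D  input=b g g h $  — expand D ::= P g g
step 4: stack=$ h g g P  input=b g g h $  — expand P ::= b
step 5: stack=$ h g g b  input=b g g h $  — match b
step 6: stack=$ h g g  input=g g h $  — match g
Stack after step 6: $ h g (top = g).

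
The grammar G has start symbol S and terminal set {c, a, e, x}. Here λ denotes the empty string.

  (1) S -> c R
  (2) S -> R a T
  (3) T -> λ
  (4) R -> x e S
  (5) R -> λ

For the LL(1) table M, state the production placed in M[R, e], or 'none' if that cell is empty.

FIRST(T): from T->λ we get {λ}. So FIRST(T) = {λ}.
FIRST(R): from R->x e S we get {x}; from R->λ we get {λ}. So FIRST(R) = {λ, x}.
FIRST(S): from S->c R we get {c}; from S->R a T we get {a, x}. So FIRST(S) = {a, c, x}.
FOLLOW(S) includes $ since S is the start symbol.
FOLLOW(S): in R->x e S, the suffix after S is empty, so FOLLOW(S) ⊇ FOLLOW(R) = {$, a}. Thus FOLLOW(S) = {$, a}.
FOLLOW(R): in S->c R, the suffix after R is empty, so FOLLOW(R) ⊇ FOLLOW(S) = {$, a}; in S->R a T, R is followed by a T with FIRST {a}. Thus FOLLOW(R) = {$, a}.
For R -> x e S: FIRST(x e S) = {x}, so it goes in M[R, t] for t ∈ {x}.
For R -> λ: FIRST(λ) = {λ}, so it goes in M[R, t] for t ∈ {}; since λ ∈ FIRST, also for every t ∈ FOLLOW(R) = {$, a}.
None of these place a production in M[R, e].

none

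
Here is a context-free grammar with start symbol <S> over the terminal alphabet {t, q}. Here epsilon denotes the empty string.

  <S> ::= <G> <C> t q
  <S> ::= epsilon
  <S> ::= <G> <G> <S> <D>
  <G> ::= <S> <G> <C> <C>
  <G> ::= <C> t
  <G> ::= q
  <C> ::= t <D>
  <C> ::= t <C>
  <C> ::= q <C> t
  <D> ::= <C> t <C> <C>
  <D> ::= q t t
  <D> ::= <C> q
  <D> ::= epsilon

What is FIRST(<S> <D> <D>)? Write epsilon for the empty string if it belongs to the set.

FIRST(<C>) = {q, t}
FIRST(<D>) = {epsilon, q, t}  (via <C> t <C> <C>, <C> q)
FIRST(<S>) = {epsilon, q, t}  (via <G> <C> t q, <G> <G> <S> <D>)
FIRST(<G>) = {q, t}  (via <S> <G> <C> <C>, <C> t)
FIRST(<S> <D> <D>): take FIRST of each symbol in turn, carrying on past any symbol whose FIRST contains epsilon; result {epsilon, q, t}.

{epsilon, q, t}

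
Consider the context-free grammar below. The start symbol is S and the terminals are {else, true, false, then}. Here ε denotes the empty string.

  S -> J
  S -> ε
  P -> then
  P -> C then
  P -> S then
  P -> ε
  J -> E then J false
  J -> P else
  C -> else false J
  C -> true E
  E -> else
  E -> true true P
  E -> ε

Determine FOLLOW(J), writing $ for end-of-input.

FIRST(C) = {else, true}
FIRST(E) = {ε, else, true}
FIRST(S) = {ε, else, then, true}  (via J)
FIRST(P) = {ε, else, then, true}  (via C then, S then)
FIRST(J) = {else, then, true}  (via E then J false, P else)
FOLLOW(S) includes $ since S is the start symbol.
FOLLOW(S): in P->S then, S is followed by then with FIRST {then}. Thus FOLLOW(S) = {$, then}.
FOLLOW(C): in P->C then, C is followed by then with FIRST {then}. Thus FOLLOW(C) = {then}.
FOLLOW(J): in S->J, the suffix after J is empty, so FOLLOW(J) ⊇ FOLLOW(S) = {$, then}; in J->E then J false, J is followed by false with FIRST {false}; in C->else false J, the suffix after J is empty, so FOLLOW(J) ⊇ FOLLOW(C) = {then}. Thus FOLLOW(J) = {$, false, then}.
FOLLOW(E): in J->E then J false, E is followed by then J false with FIRST {then}; in C->true E, the suffix after E is empty, so FOLLOW(E) ⊇ FOLLOW(C) = {then}. Thus FOLLOW(E) = {then}.
FOLLOW(P): in J->P else, P is followed by else with FIRST {else}; in E->true true P, the suffix after P is empty, so FOLLOW(P) ⊇ FOLLOW(E) = {then}. Thus FOLLOW(P) = {else, then}.

{$, false, then}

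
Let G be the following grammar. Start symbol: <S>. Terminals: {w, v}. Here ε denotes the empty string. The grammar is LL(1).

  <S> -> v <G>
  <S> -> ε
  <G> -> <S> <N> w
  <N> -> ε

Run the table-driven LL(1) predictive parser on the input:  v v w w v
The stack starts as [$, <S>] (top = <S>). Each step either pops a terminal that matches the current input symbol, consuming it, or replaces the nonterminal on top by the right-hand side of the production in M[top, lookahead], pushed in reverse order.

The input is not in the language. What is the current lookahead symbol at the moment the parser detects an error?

step 1: stack=$ <S>  input=v v w w v $  — expand <S> -> v <G>
step 2: stack=$ <G> v  input=v v w w v $  — match v
step 3: stack=$ <G>  input=v w w v $  — expand <G> -> <S> <N> w
step 4: stack=$ w <N> <S>  input=v w w v $  — expand <S> -> v <G>
step 5: stack=$ w <N> <G> v  input=v w w v $  — match v
step 6: stack=$ w <N> <G>  input=w w v $  — expand <G> -> <S> <N> w
step 7: stack=$ w <N> w <N> <S>  input=w w v $  — expand <S> -> ε
step 8: stack=$ w <N> w <N>  input=w w v $  — expand <N> -> ε
step 9: stack=$ w <N> w  input=w w v $  — match w
step 10: stack=$ w <N>  input=w v $  — expand <N> -> ε
step 11: stack=$ w  input=w v $  — match w
step 12: stack=$  input=v $  — error: stack empty but input remains

v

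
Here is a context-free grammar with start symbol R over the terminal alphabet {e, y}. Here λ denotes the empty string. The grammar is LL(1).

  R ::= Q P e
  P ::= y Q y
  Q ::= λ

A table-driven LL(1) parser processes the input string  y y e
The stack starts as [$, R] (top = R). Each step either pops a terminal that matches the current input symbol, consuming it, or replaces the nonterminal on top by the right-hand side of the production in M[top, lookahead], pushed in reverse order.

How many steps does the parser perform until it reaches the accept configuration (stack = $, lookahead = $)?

     Stack      Input    Action
  1  $ R        y y e $  expand R ::= Q P e
  2  $ e P Q    y y e $  expand Q ::= λ
  3  $ e P      y y e $  expand P ::= y Q y
  4  $ e y Q y  y y e $  match y
  5  $ e y Q    y e $    expand Q ::= λ
  6  $ e y      y e $    match y
  7  $ e        e $      match e
Accept reached after 7 steps.

7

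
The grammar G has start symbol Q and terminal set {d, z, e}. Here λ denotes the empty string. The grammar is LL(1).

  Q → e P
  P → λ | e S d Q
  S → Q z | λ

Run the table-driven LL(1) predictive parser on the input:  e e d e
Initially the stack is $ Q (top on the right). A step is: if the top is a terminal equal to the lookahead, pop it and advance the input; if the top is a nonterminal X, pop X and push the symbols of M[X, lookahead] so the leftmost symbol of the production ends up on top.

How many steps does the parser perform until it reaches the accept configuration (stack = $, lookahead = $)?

     Stack      Input      Action
  1  $ Q        e e d e $  expand Q → e P
  2  $ P e      e e d e $  match e
  3  $ P        e d e $    expand P → e S d Q
  4  $ Q d S e  e d e $    match e
  5  $ Q d S    d e $      expand S → λ
  6  $ Q d      d e $      match d
  7  $ Q        e $        expand Q → e P
  8  $ P e      e $        match e
  9  $ P        $          expand P → λ
Accept reached after 9 steps.

9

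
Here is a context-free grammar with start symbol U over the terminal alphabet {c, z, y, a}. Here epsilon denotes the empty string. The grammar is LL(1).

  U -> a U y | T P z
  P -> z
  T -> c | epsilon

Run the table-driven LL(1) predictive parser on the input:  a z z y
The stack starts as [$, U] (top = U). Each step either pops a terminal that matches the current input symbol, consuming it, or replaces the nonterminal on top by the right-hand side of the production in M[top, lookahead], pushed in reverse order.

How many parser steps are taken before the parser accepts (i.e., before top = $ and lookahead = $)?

     Stack      Input      Action
  1  $ U        a z z y $  expand U -> a U y
  2  $ y U a    a z z y $  match a
  3  $ y U      z z y $    expand U -> T P z
  4  $ y z P T  z z y $    expand T -> epsilon
  5  $ y z P    z z y $    expand P -> z
  6  $ y z z    z z y $    match z
  7  $ y z      z y $      match z
  8  $ y        y $        match y
Accept reached after 8 steps.

8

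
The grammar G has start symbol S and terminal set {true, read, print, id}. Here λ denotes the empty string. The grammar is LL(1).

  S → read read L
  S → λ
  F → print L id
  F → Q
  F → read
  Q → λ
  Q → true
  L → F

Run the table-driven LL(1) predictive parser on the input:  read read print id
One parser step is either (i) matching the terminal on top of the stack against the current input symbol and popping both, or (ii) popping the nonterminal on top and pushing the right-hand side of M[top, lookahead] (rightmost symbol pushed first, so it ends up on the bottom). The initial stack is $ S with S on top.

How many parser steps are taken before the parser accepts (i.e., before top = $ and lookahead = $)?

step 1: stack=$ S  input=read read print id $  — expand S → read read L
step 2: stack=$ L read read  input=read read print id $  — match read
step 3: stack=$ L read  input=read print id $  — match read
step 4: stack=$ L  input=print id $  — expand L → F
step 5: stack=$ F  input=print id $  — expand F → print L id
step 6: stack=$ id L print  input=print id $  — match print
step 7: stack=$ id L  input=id $  — expand L → F
step 8: stack=$ id F  input=id $  — expand F → Q
step 9: stack=$ id Q  input=id $  — expand Q → λ
step 10: stack=$ id  input=id $  — match id
Accept reached after 10 steps.

10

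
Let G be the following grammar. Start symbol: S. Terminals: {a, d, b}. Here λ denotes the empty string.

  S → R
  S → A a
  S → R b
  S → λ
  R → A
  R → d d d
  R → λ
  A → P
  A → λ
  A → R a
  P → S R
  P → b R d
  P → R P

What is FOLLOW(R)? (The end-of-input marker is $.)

FIRST(S): from S→R we get {λ, a, b, d}; from S→A a we get {a, b, d}; from S→R b we get {a, b, d}; from S→λ we get {λ}. So FIRST(S) = {λ, a, b, d}.
FIRST(R): from R→A we get {λ, a, b, d}; from R→d d d we get {d}; from R→λ we get {λ}. So FIRST(R) = {λ, a, b, d}.
FIRST(P): from P→S R we get {λ, a, b, d}; from P→b R d we get {b}; from P→R P we get {λ, a, b, d}. So FIRST(P) = {λ, a, b, d}.
FIRST(A): from A→P we get {λ, a, b, d}; from A→λ we get {λ}; from A→R a we get {a, b, d}. So FIRST(A) = {λ, a, b, d}.
FOLLOW(S) includes $ since S is the start symbol.
FOLLOW(S): in P→S R, S is followed by R with FIRST {λ, a, b, d}; in P→S R, the suffix after S is nullable, so FOLLOW(S) ⊇ FOLLOW(P) = {$, a, b, d}. Thus FOLLOW(S) = {$, a, b, d}.
FOLLOW(R): in S→R, the suffix after R is empty, so FOLLOW(R) ⊇ FOLLOW(S) = {$, a, b, d}; in S→R b, R is followed by b with FIRST {b}; in A→R a, R is followed by a with FIRST {a}; in P→S R, the suffix after R is empty, so FOLLOW(R) ⊇ FOLLOW(P) = {$, a, b, d}; in P→b R d, R is followed by d with FIRST {d}; in P→R P, R is followed by P with FIRST {λ, a, b, d}; in P→R P, the suffix after R is nullable, so FOLLOW(R) ⊇ FOLLOW(P) = {$, a, b, d}. Thus FOLLOW(R) = {$, a, b, d}.
FOLLOW(A): in S→A a, A is followed by a with FIRST {a}; in R→A, the suffix after A is empty, so FOLLOW(A) ⊇ FOLLOW(R) = {$, a, b, d}. Thus FOLLOW(A) = {$, a, b, d}.
FOLLOW(P): in A→P, the suffix after P is empty, so FOLLOW(P) ⊇ FOLLOW(A) = {$, a, b, d}; in P→R P, the suffix after P is empty (adds nothing new). Thus FOLLOW(P) = {$, a, b, d}.

{$, a, b, d}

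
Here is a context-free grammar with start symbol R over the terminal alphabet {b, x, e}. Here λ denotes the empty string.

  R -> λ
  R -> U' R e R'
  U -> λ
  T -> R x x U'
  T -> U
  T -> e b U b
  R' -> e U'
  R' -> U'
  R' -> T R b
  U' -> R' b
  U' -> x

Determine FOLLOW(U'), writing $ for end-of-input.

FIRST(U) = {λ}
FIRST(R) = {λ, b, e, x}  (via U' R e R')
FIRST(T) = {λ, b, e, x}  (via R x x U', U)
FIRST(R') = {b, e, x}  (via U', T R b)
FIRST(U') = {b, e, x}  (via R' b)
FOLLOW(R) includes $ since R is the start symbol.
FOLLOW(R): in R->U' R e R', R is followed by e R' with FIRST {e}; in T->R x x U', R is followed by x x U' with FIRST {x}; in R'->T R b, R is followed by b with FIRST {b}. Thus FOLLOW(R) = {$, b, e, x}.
FOLLOW(T): in R'->T R b, T is followed by R b with FIRST {b, e, x}. Thus FOLLOW(T) = {b, e, x}.
FOLLOW(U): in T->U, the suffix after U is empty, so FOLLOW(U) ⊇ FOLLOW(T) = {b, e, x}; in T->e b U b, U is followed by b with FIRST {b}. Thus FOLLOW(U) = {b, e, x}.
FOLLOW(R'): in R->U' R e R', the suffix after R' is empty, so FOLLOW(R') ⊇ FOLLOW(R) = {$, b, e, x}; in U'->R' b, R' is followed by b with FIRST {b}. Thus FOLLOW(R') = {$, b, e, x}.
FOLLOW(U'): in R->U' R e R', U' is followed by R e R' with FIRST {b, e, x}; in T->R x x U', the suffix after U' is empty, so FOLLOW(U') ⊇ FOLLOW(T) = {b, e, x}; in R'->e U', the suffix after U' is empty, so FOLLOW(U') ⊇ FOLLOW(R') = {$, b, e, x}; in R'->U', the suffix after U' is empty, so FOLLOW(U') ⊇ FOLLOW(R') = {$, b, e, x}. Thus FOLLOW(U') = {$, b, e, x}.

{$, b, e, x}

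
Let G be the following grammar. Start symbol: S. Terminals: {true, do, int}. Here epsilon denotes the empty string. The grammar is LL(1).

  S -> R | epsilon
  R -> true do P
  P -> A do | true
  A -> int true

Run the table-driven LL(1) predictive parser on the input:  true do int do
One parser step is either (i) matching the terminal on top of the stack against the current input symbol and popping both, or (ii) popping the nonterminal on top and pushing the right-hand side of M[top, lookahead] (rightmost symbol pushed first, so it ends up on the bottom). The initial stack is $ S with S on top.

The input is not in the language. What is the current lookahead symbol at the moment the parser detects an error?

step 1: stack=$ S  input=true do int do $  — expand S -> R
step 2: stack=$ R  input=true do int do $  — expand R -> true do P
step 3: stack=$ P do true  input=true do int do $  — match true
step 4: stack=$ P do  input=do int do $  — match do
step 5: stack=$ P  input=int do $  — expand P -> A do
step 6: stack=$ do A  input=int do $  — expand A -> int true
step 7: stack=$ do true int  input=int do $  — match int
step 8: stack=$ do true  input=do $  — error: top is terminal true but lookahead is do

do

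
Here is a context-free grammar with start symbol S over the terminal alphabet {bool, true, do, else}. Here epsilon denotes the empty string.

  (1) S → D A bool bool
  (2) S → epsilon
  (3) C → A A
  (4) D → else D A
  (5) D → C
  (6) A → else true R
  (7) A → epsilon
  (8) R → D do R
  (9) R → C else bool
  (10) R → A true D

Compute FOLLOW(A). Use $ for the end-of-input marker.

FIRST(A) = {epsilon, else}
FIRST(C) = {epsilon, else}  (via A A)
FIRST(D) = {epsilon, else}  (via C)
FIRST(S) = {epsilon, bool, else}  (via D A bool bool)
FIRST(R) = {do, else, true}  (via D do R, C else bool, A true D)
FOLLOW(S) includes $ since S is the start symbol.
FOLLOW(S): S appears on no right-hand side. Thus FOLLOW(S) = {$}.
FOLLOW(C): in D→C, the suffix after C is empty, so FOLLOW(C) ⊇ FOLLOW(D) = {bool, do, else, true}; in R→C else bool, C is followed by else bool with FIRST {else}. Thus FOLLOW(C) = {bool, do, else, true}.
FOLLOW(D): in S→D A bool bool, D is followed by A bool bool with FIRST {bool, else}; in D→else D A, D is followed by A with FIRST {epsilon, else}; in D→else D A, the suffix after D is nullable (adds nothing new); in R→D do R, D is followed by do R with FIRST {do}; in R→A true D, the suffix after D is empty, so FOLLOW(D) ⊇ FOLLOW(R) = {bool, do, else, true}. Thus FOLLOW(D) = {bool, do, else, true}.
FOLLOW(A): in S→D A bool bool, A is followed by bool bool with FIRST {bool}; in C→A A (occurrence 1), A is followed by A with FIRST {epsilon, else}; in C→A A (occurrence 1), the suffix after A is nullable, so FOLLOW(A) ⊇ FOLLOW(C) = {bool, do, else, true}; in C→A A (occurrence 2), the suffix after A is empty, so FOLLOW(A) ⊇ FOLLOW(C) = {bool, do, else, true}; in D→else D A, the suffix after A is empty, so FOLLOW(A) ⊇ FOLLOW(D) = {bool, do, else, true}; in R→A true D, A is followed by true D with FIRST {true}. Thus FOLLOW(A) = {bool, do, else, true}.
FOLLOW(R): in A→else true R, the suffix after R is empty, so FOLLOW(R) ⊇ FOLLOW(A) = {bool, do, else, true}; in R→D do R, the suffix after R is empty (adds nothing new). Thus FOLLOW(R) = {bool, do, else, true}.

{bool, do, else, true}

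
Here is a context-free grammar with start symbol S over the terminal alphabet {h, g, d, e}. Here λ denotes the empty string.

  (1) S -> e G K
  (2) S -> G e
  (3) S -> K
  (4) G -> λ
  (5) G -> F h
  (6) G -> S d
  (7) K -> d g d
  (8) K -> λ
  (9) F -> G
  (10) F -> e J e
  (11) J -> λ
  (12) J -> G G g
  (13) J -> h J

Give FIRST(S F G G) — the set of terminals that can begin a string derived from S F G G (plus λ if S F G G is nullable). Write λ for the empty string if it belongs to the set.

FIRST(K) = {λ, d}
FIRST(S) = {λ, d, e, h}  (via G e, K)
FIRST(G) = {λ, d, e, h}  (via F h, S d)
FIRST(F) = {λ, d, e, h}  (via G)
FIRST(J) = {λ, d, e, g, h}  (via G G g)
FIRST(S F G G): take FIRST of each symbol in turn, carrying on past any symbol whose FIRST contains λ; result {λ, d, e, h}.

{λ, d, e, h}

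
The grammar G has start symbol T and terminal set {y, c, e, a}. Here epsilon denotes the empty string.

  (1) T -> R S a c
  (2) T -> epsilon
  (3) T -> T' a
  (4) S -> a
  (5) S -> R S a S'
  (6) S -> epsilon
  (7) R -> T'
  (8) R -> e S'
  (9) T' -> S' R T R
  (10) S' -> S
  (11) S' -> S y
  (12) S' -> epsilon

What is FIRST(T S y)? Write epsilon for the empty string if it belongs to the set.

FIRST(T): from T->R S a c we get {a, e, y}; from T->epsilon we get {epsilon}; from T->T' a we get {a, e, y}. So FIRST(T) = {epsilon, a, e, y}.
FIRST(S): from S->a we get {a}; from S->R S a S' we get {a, e, y}; from S->epsilon we get {epsilon}. So FIRST(S) = {epsilon, a, e, y}.
FIRST(S'): from S'->S we get {epsilon, a, e, y}; from S'->S y we get {a, e, y}; from S'->epsilon we get {epsilon}. So FIRST(S') = {epsilon, a, e, y}.
FIRST(R): from R->T' we get {a, e, y}; from R->e S' we get {e}. So FIRST(R) = {a, e, y}.
FIRST(T'): from T'->S' R T R we get {a, e, y}. So FIRST(T') = {a, e, y}.
FIRST(T S y): take FIRST of each symbol in turn, carrying on past any symbol whose FIRST contains epsilon; result {a, e, y}.

{a, e, y}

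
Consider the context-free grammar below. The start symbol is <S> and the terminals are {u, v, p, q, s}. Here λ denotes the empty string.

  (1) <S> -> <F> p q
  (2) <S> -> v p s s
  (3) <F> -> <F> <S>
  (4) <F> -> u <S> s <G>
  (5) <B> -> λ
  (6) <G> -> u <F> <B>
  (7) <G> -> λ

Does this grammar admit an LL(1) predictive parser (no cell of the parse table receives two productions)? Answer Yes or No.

FIRST(<S>) = {u, v}
FIRST(<F>) = {u}
FIRST(<B>) = {λ}
FIRST(<G>) = {λ, u}
FOLLOW(<S>) = {$, p, s, u, v}
FOLLOW(<F>) = {p, u, v}
FOLLOW(<B>) = {p, u, v}
FOLLOW(<G>) = {p, u, v}
Cell M[<F>, u] receives both <F> -> <F> <S> and <F> -> u <S> s <G> — the grammar is not LL(1).

No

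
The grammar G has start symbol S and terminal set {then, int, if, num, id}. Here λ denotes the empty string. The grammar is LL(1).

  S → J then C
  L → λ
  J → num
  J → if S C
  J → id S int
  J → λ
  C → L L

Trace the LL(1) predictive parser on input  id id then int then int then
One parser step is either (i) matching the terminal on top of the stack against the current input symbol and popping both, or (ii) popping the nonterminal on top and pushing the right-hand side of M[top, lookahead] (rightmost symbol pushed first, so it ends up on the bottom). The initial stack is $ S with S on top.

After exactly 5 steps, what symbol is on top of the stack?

id

     Stack                  Input                           Action
  1  $ S                    id id then int then int then $  expand S → J then C
  2  $ C then J             id id then int then int then $  expand J → id S int
  3  $ C then int S id      id id then int then int then $  match id
  4  $ C then int S         id then int then int then $     expand S → J then C
  5  $ C then int C then J  id then int then int then $     expand J → id S int
Stack after step 5: $ C then int C then int S id (top = id).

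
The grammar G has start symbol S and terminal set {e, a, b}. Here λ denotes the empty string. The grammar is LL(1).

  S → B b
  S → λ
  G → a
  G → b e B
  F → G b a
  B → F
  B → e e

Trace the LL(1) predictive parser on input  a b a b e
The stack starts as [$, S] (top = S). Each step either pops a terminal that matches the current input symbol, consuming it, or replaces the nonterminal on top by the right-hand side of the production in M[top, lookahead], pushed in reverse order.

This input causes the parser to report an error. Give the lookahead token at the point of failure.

     Stack      Input        Action
  1  $ S        a b a b e $  expand S → B b
  2  $ b B      a b a b e $  expand B → F
  3  $ b F      a b a b e $  expand F → G b a
  4  $ b a b G  a b a b e $  expand G → a
  5  $ b a b a  a b a b e $  match a
  6  $ b a b    b a b e $    match b
  7  $ b a      a b e $      match a
  8  $ b        b e $        match b
  9  $          e $          error: stack empty but input remains

e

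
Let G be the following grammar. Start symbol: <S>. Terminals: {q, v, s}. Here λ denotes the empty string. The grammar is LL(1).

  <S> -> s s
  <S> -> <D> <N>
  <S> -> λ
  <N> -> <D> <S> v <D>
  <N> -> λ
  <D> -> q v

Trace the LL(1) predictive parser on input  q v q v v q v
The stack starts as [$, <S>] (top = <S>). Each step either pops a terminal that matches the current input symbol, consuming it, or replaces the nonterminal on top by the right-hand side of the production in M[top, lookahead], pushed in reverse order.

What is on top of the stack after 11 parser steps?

      Stack            Input            Action
   1  $ <S>            q v q v v q v $  expand <S> -> <D> <N>
   2  $ <N> <D>        q v q v v q v $  expand <D> -> q v
   3  $ <N> v q        q v q v v q v $  match q
   4  $ <N> v          v q v v q v $    match v
   5  $ <N>            q v v q v $      expand <N> -> <D> <S> v <D>
   6  $ <D> v <S> <D>  q v v q v $      expand <D> -> q v
   7  $ <D> v <S> v q  q v v q v $      match q
   8  $ <D> v <S> v    v v q v $        match v
   9  $ <D> v <S>      v q v $          expand <S> -> λ
  10  $ <D> v          v q v $          match v
  11  $ <D>            q v $            expand <D> -> q v
Stack after step 11: $ v q (top = q).

q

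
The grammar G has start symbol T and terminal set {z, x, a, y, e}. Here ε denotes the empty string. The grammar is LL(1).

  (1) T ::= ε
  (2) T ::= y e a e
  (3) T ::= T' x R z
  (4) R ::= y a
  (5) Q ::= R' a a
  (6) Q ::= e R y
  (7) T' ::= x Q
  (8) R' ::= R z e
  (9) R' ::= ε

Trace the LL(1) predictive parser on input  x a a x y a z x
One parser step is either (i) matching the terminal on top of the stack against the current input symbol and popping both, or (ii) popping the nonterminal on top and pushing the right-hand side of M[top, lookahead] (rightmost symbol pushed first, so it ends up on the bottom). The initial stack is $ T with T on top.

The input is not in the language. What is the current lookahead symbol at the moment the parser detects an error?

step 1: stack=$ T  input=x a a x y a z x $  — expand T ::= T' x R z
step 2: stack=$ z R x T'  input=x a a x y a z x $  — expand T' ::= x Q
step 3: stack=$ z R x Q x  input=x a a x y a z x $  — match x
step 4: stack=$ z R x Q  input=a a x y a z x $  — expand Q ::= R' a a
step 5: stack=$ z R x a a R'  input=a a x y a z x $  — expand R' ::= ε
step 6: stack=$ z R x a a  input=a a x y a z x $  — match a
step 7: stack=$ z R x a  input=a x y a z x $  — match a
step 8: stack=$ z R x  input=x y a z x $  — match x
step 9: stack=$ z R  input=y a z x $  — expand R ::= y a
step 10: stack=$ z a y  input=y a z x $  — match y
step 11: stack=$ z a  input=a z x $  — match a
step 12: stack=$ z  input=z x $  — match z
step 13: stack=$  input=x $  — error: stack empty but input remains

x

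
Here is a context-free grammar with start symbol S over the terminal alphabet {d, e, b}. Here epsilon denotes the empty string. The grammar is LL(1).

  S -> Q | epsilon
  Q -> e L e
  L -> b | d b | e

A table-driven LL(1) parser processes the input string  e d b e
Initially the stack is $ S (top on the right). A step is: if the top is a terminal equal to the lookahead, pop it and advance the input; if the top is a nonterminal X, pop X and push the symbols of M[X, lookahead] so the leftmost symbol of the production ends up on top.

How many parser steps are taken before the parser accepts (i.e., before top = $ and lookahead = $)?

step 1: stack=$ S  input=e d b e $  — expand S -> Q
step 2: stack=$ Q  input=e d b e $  — expand Q -> e L e
step 3: stack=$ e L e  input=e d b e $  — match e
step 4: stack=$ e L  input=d b e $  — expand L -> d b
step 5: stack=$ e b d  input=d b e $  — match d
step 6: stack=$ e b  input=b e $  — match b
step 7: stack=$ e  input=e $  — match e
Accept reached after 7 steps.

7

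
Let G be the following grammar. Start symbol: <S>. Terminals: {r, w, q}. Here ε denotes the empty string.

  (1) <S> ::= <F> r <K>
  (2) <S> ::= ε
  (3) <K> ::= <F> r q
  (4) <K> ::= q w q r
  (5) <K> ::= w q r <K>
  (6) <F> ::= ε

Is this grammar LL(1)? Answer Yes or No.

Yes

FIRST(<S>) = {ε, r}
FIRST(<K>) = {q, r, w}
FIRST(<F>) = {ε}
FOLLOW(<S>) = {$}
FOLLOW(<K>) = {$}
FOLLOW(<F>) = {r}
Each cell of M receives at most one production.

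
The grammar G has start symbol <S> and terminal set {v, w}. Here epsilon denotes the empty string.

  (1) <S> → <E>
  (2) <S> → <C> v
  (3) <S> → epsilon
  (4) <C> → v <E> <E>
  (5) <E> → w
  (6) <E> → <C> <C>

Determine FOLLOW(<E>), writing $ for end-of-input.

{$, v, w}

FIRST(<C>) = {v}
FIRST(<E>) = {v, w}  (via <C> <C>)
FIRST(<S>) = {epsilon, v, w}  (via <E>, <C> v)
FOLLOW(<S>) includes $ since <S> is the start symbol.
FOLLOW(<S>): <S> appears on no right-hand side. Thus FOLLOW(<S>) = {$}.
FOLLOW(<C>): in <S>→<C> v, <C> is followed by v with FIRST {v}; in <E>→<C> <C> (occurrence 1), <C> is followed by <C> with FIRST {v}; in <E>→<C> <C> (occurrence 2), the suffix after <C> is empty, so FOLLOW(<C>) ⊇ FOLLOW(<E>) = {$, v, w}. Thus FOLLOW(<C>) = {$, v, w}.
FOLLOW(<E>): in <S>→<E>, the suffix after <E> is empty, so FOLLOW(<E>) ⊇ FOLLOW(<S>) = {$}; in <C>→v <E> <E> (occurrence 1), <E> is followed by <E> with FIRST {v, w}; in <C>→v <E> <E> (occurrence 2), the suffix after <E> is empty, so FOLLOW(<E>) ⊇ FOLLOW(<C>) = {$, v, w}. Thus FOLLOW(<E>) = {$, v, w}.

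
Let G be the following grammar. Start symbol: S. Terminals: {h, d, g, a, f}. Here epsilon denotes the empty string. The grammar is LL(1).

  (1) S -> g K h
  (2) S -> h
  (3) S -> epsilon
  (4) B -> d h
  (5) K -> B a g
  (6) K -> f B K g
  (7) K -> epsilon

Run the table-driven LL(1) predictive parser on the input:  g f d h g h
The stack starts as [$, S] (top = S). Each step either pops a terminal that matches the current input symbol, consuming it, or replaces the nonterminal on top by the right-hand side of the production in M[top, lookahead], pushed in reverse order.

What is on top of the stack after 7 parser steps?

K

     Stack        Input          Action
  1  $ S          g f d h g h $  expand S -> g K h
  2  $ h K g      g f d h g h $  match g
  3  $ h K        f d h g h $    expand K -> f B K g
  4  $ h g K B f  f d h g h $    match f
  5  $ h g K B    d h g h $      expand B -> d h
  6  $ h g K h d  d h g h $      match d
  7  $ h g K h    h g h $        match h
Stack after step 7: $ h g K (top = K).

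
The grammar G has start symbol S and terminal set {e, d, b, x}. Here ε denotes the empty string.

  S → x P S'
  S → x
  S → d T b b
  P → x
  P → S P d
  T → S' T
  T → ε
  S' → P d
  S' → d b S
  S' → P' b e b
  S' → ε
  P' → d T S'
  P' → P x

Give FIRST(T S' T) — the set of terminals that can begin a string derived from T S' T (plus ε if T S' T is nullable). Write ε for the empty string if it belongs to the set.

FIRST(S) = {d, x}
FIRST(P) = {d, x}  (via S P d)
FIRST(P') = {d, x}  (via P x)
FIRST(S') = {ε, d, x}  (via P d, P' b e b)
FIRST(T) = {ε, d, x}  (via S' T)
FIRST(T S' T): take FIRST of each symbol in turn, carrying on past any symbol whose FIRST contains ε; result {ε, d, x}.

{ε, d, x}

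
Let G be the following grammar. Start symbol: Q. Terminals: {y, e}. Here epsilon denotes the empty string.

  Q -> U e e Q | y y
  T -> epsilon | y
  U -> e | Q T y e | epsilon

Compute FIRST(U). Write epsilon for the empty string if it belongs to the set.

FIRST(T): from T->epsilon we get {epsilon}; from T->y we get {y}. So FIRST(T) = {epsilon, y}.
FIRST(Q): from Q->U e e Q we get {e, y}; from Q->y y we get {y}. So FIRST(Q) = {e, y}.
FIRST(U): from U->e we get {e}; from U->Q T y e we get {e, y}; from U->epsilon we get {epsilon}. So FIRST(U) = {epsilon, e, y}.

{epsilon, e, y}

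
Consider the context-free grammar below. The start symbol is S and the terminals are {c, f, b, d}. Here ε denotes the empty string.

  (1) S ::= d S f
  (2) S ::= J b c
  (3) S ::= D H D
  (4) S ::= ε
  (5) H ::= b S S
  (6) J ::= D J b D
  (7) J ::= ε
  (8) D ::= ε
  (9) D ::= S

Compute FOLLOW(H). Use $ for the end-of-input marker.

{$, b, d, f}

FIRST(H): from H::=b S S we get {b}. So FIRST(H) = {b}.
FIRST(S): from S::=d S f we get {d}; from S::=J b c we get {b, d}; from S::=D H D we get {b, d}; from S::=ε we get {ε}. So FIRST(S) = {ε, b, d}.
FIRST(D): from D::=ε we get {ε}; from D::=S we get {ε, b, d}. So FIRST(D) = {ε, b, d}.
FIRST(J): from J::=D J b D we get {b, d}; from J::=ε we get {ε}. So FIRST(J) = {ε, b, d}.
FOLLOW(S) includes $ since S is the start symbol.
FOLLOW(J): in S::=J b c, J is followed by b c with FIRST {b}; in J::=D J b D, J is followed by b D with FIRST {b}. Thus FOLLOW(J) = {b}.
FOLLOW(S): in S::=d S f, S is followed by f with FIRST {f}; in H::=b S S (occurrence 1), S is followed by S with FIRST {ε, b, d}; in H::=b S S (occurrence 1), the suffix after S is nullable, so FOLLOW(S) ⊇ FOLLOW(H) = {$, b, d, f}; in H::=b S S (occurrence 2), the suffix after S is empty, so FOLLOW(S) ⊇ FOLLOW(H) = {$, b, d, f}; in D::=S, the suffix after S is empty, so FOLLOW(S) ⊇ FOLLOW(D) = {$, b, d, f}. Thus FOLLOW(S) = {$, b, d, f}.
FOLLOW(H): in S::=D H D, H is followed by D with FIRST {ε, b, d}; in S::=D H D, the suffix after H is nullable, so FOLLOW(H) ⊇ FOLLOW(S) = {$, b, d, f}. Thus FOLLOW(H) = {$, b, d, f}.
FOLLOW(D): in S::=D H D (occurrence 1), D is followed by H D with FIRST {b}; in S::=D H D (occurrence 2), the suffix after D is empty, so FOLLOW(D) ⊇ FOLLOW(S) = {$, b, d, f}; in J::=D J b D (occurrence 1), D is followed by J b D with FIRST {b, d}; in J::=D J b D (occurrence 2), the suffix after D is empty, so FOLLOW(D) ⊇ FOLLOW(J) = {b}. Thus FOLLOW(D) = {$, b, d, f}.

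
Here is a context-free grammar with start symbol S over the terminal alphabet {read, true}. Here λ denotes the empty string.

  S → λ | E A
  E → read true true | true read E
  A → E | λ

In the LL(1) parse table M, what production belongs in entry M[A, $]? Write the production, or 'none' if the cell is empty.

A → λ

FIRST(E): from E→read true true we get {read}; from E→true read E we get {true}. So FIRST(E) = {read, true}.
FIRST(S): from S→λ we get {λ}; from S→E A we get {read, true}. So FIRST(S) = {λ, read, true}.
FIRST(A): from A→E we get {read, true}; from A→λ we get {λ}. So FIRST(A) = {λ, read, true}.
FOLLOW(S) includes $ since S is the start symbol.
FOLLOW(S): S appears on no right-hand side. Thus FOLLOW(S) = {$}.
FOLLOW(A): in S→E A, the suffix after A is empty, so FOLLOW(A) ⊇ FOLLOW(S) = {$}. Thus FOLLOW(A) = {$}.
For A → E: FIRST(E) = {read, true}, so it goes in M[A, t] for t ∈ {read, true}.
For A → λ: FIRST(λ) = {λ}, so it goes in M[A, t] for t ∈ {}; since λ ∈ FIRST, also for every t ∈ FOLLOW(A) = {$}.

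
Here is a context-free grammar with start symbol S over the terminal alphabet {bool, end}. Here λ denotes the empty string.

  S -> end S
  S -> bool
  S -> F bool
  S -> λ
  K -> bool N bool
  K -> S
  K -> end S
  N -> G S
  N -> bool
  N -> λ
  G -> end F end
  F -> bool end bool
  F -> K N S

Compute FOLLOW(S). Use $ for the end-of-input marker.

{$, bool, end}

FIRST(G): from G->end F end we get {end}. So FIRST(G) = {end}.
FIRST(N): from N->G S we get {end}; from N->bool we get {bool}; from N->λ we get {λ}. So FIRST(N) = {λ, bool, end}.
FIRST(S): from S->end S we get {end}; from S->bool we get {bool}; from S->F bool we get {bool, end}; from S->λ we get {λ}. So FIRST(S) = {λ, bool, end}.
FIRST(K): from K->bool N bool we get {bool}; from K->S we get {λ, bool, end}; from K->end S we get {end}. So FIRST(K) = {λ, bool, end}.
FIRST(F): from F->bool end bool we get {bool}; from F->K N S we get {λ, bool, end}. So FIRST(F) = {λ, bool, end}.
FOLLOW(S) includes $ since S is the start symbol.
FOLLOW(F): in S->F bool, F is followed by bool with FIRST {bool}; in G->end F end, F is followed by end with FIRST {end}. Thus FOLLOW(F) = {bool, end}.
FOLLOW(K): in F->K N S, K is followed by N S with FIRST {λ, bool, end}; in F->K N S, the suffix after K is nullable, so FOLLOW(K) ⊇ FOLLOW(F) = {bool, end}. Thus FOLLOW(K) = {bool, end}.
FOLLOW(N): in K->bool N bool, N is followed by bool with FIRST {bool}; in F->K N S, N is followed by S with FIRST {λ, bool, end}; in F->K N S, the suffix after N is nullable, so FOLLOW(N) ⊇ FOLLOW(F) = {bool, end}. Thus FOLLOW(N) = {bool, end}.
FOLLOW(S): in S->end S, the suffix after S is empty (adds nothing new); in K->S, the suffix after S is empty, so FOLLOW(S) ⊇ FOLLOW(K) = {bool, end}; in K->end S, the suffix after S is empty, so FOLLOW(S) ⊇ FOLLOW(K) = {bool, end}; in N->G S, the suffix after S is empty, so FOLLOW(S) ⊇ FOLLOW(N) = {bool, end}; in F->K N S, the suffix after S is empty, so FOLLOW(S) ⊇ FOLLOW(F) = {bool, end}. Thus FOLLOW(S) = {$, bool, end}.
FOLLOW(G): in N->G S, G is followed by S with FIRST {λ, bool, end}; in N->G S, the suffix after G is nullable, so FOLLOW(G) ⊇ FOLLOW(N) = {bool, end}. Thus FOLLOW(G) = {bool, end}.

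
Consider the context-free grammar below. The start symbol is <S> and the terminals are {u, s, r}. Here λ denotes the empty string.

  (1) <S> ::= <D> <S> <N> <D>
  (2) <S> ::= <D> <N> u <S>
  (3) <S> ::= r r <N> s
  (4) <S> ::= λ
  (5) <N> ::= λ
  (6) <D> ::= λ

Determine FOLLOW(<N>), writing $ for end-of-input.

{$, s, u}

FIRST(<N>): from <N>::=λ we get {λ}. So FIRST(<N>) = {λ}.
FIRST(<D>): from <D>::=λ we get {λ}. So FIRST(<D>) = {λ}.
FIRST(<S>): from <S>::=<D> <S> <N> <D> we get {λ, r, u}; from <S>::=<D> <N> u <S> we get {u}; from <S>::=r r <N> s we get {r}; from <S>::=λ we get {λ}. So FIRST(<S>) = {λ, r, u}.
FOLLOW(<S>) includes $ since <S> is the start symbol.
FOLLOW(<S>): in <S>::=<D> <S> <N> <D>, <S> is followed by <N> <D> with FIRST {λ}; in <S>::=<D> <S> <N> <D>, the suffix after <S> is nullable (adds nothing new); in <S>::=<D> <N> u <S>, the suffix after <S> is empty (adds nothing new). Thus FOLLOW(<S>) = {$}.
FOLLOW(<N>): in <S>::=<D> <S> <N> <D>, <N> is followed by <D> with FIRST {λ}; in <S>::=<D> <S> <N> <D>, the suffix after <N> is nullable, so FOLLOW(<N>) ⊇ FOLLOW(<S>) = {$}; in <S>::=<D> <N> u <S>, <N> is followed by u <S> with FIRST {u}; in <S>::=r r <N> s, <N> is followed by s with FIRST {s}. Thus FOLLOW(<N>) = {$, s, u}.
FOLLOW(<D>): in <S>::=<D> <S> <N> <D> (occurrence 1), <D> is followed by <S> <N> <D> with FIRST {λ, r, u}; in <S>::=<D> <S> <N> <D> (occurrence 1), the suffix after <D> is nullable, so FOLLOW(<D>) ⊇ FOLLOW(<S>) = {$}; in <S>::=<D> <S> <N> <D> (occurrence 2), the suffix after <D> is empty, so FOLLOW(<D>) ⊇ FOLLOW(<S>) = {$}; in <S>::=<D> <N> u <S>, <D> is followed by <N> u <S> with FIRST {u}. Thus FOLLOW(<D>) = {$, r, u}.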